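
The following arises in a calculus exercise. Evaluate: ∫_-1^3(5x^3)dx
Step 1: Find antiderivative F(x) = (5/4)x^4
Step 2: F(3) - F(-1) = 405/4 - (5/4) = 100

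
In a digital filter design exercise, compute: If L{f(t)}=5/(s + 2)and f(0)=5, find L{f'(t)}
L{f'(t)} = s·F(s) - f(0) = 5s/(s+2)-5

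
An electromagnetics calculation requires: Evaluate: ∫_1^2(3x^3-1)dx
Step 1: Find antiderivative F(x)=(3/4)x^4 - x
Step 2: F(2) - F(1)=10 - (-1/4)=41/4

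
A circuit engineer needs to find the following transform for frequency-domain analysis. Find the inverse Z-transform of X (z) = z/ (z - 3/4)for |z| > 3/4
Standard pair: z/(z-a) <-> a^n*u[n] for causal signals
With a = 3/4: x[n] = (3/4)^n*u[n]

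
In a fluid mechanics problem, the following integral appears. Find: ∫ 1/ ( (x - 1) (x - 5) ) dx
Partial fractions: 1/((x-1)(x-5))=A/(x-1) + B/(x-5)
A=-1/4, B=1/4
∫ [-1/4· 1/(x-1) + 1/4· 1/(x-5)] dx
=(1/4)[ln|x-5| - ln|x-1|] + C

Answer: (1/4)·ln|(x-5)/(x-1)| + C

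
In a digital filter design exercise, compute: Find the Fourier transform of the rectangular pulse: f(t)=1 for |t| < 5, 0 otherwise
F(omega) = integral from -5 to 5 of e^(-j * omega * t) dt
= 2 * sin(5 * omega)/omega = 10 * sinc(5 * omega/pi)

Answer: 2 * sin(5 * omega)/omega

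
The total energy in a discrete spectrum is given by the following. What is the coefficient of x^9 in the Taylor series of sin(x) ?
sin(x) = Σ (-1)^k x^(2k + 1)/(2k + 1)!
For x^9: (-1)^4/9! = 1/362880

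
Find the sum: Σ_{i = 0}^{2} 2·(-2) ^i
Geometric series: S = a(1 - r^n)/(1 - r)
a = 2, r = -2, n = 3
S = 2(1+8)/3 = 6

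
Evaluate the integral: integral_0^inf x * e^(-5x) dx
This is a Gamma integral. Substitute u=5x (du=5 dx):
integral_0^inf x * e^(-5x) dx=(1/5^2) integral_0^inf u^1 * e^(-u) du
=Gamma(2)/5^2=1!/5^2=1/25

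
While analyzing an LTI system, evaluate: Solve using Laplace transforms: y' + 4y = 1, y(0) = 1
Take L of both sides: sY(s) - 1 + 4Y(s)=1/s
Y(s)(s + 4)=1/s + 1
Y(s)=1/(s(s + 4)) + 1/(s + 4)
Partial fractions: 1/(s(s + 4))=(1/4)/s - (1/4)/(s + 4)
So Y(s)=(1/4)/s + (3/4)/(s + 4)
Inverse transform (L^(-1){1/s}=1, L^(-1){1/(s + 4)}=e^(-4t)):

Answer: y(t)=1/4 + (3/4)·e^(-4t)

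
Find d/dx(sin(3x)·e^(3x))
Product rule: (fg)'=f'g + fg'
f=sin(3x), f'=3·cos(3x)
g=e^(3x), g'=3·e^(3x)

Answer: 3·cos(3x)·e^(3x) + 3·sin(3x)·e^(3x)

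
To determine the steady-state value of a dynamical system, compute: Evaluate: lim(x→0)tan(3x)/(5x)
tan(u) ≈ u for small u:
tan(3x)/(5x) ≈ 3x/(5x) = 3/5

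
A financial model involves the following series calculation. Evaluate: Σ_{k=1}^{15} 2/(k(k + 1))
Partial fractions: 2/(k(k+1)) = 2/k - 2/(k+1)
Telescoping sum: 2(1-1/16) = 2·15/16

Answer: 15/8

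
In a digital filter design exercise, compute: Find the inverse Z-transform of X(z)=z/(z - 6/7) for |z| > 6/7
Standard pair: z/(z-a) <-> a^n*u[n] for causal signals
With a=6/7: x[n]=(6/7)^n*u[n]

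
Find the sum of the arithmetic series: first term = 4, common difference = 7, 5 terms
Last term: a_n = 4 + (5 - 1)·7 = 32
Sum = n(a_1 + a_n)/2 = 5(4 + 32)/2 = 90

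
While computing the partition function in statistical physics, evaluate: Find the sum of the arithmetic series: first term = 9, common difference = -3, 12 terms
Last term: a_n = 9 + (12 - 1)·-3 = -24
Sum = n(a_1 + a_n)/2 = 12(9 + (-24))/2 = -90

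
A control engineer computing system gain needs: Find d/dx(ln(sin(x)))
Chain rule: d/dx[ln(u)] = u'/u where u = sin(x)
u' = cos(x)

Answer: (cos(x))/(sin(x))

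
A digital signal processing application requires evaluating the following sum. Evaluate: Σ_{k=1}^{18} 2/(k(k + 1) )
Partial fractions: 2/(k(k + 1)) = 2/k - 2/(k + 1)
Telescoping sum: 2(1 - 1/19) = 2·18/19

Answer: 36/19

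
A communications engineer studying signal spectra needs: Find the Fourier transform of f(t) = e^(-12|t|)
Using the standard pair: F{e^(-a|t|)}=2a/(a^2+omega^2)
With a=12: F(omega)=24/(144+omega^2)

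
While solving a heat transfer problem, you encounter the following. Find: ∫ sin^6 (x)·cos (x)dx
Let u=sin(x), du=cos(x) dx
∫ u^6 du=u^7/7+C

Answer: sin^7(x)/7+C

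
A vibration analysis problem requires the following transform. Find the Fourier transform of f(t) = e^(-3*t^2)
The Fourier transform of a Gaussian e^(-a*t^2) is sqrt(pi/a)*e^(-omega^2/(4a)).
With a=3: F(omega)=sqrt(pi/3)*e^(-omega^2/12)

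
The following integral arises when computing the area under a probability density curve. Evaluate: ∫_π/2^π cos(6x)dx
Antiderivative: sin(6x)/6
Evaluate at bounds: [sin(6·π)/6] - [sin(6·π/2)/6]
= ((0) - (0))/6 = 0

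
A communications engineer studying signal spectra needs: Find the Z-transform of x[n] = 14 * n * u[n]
Z{n*u[n]}=z/(z-1)^2
By linearity: Z{14*n*u[n]}=14z/(z-1)^2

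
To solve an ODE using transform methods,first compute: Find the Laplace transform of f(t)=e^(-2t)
L{e^(at)} = 1/(s-a)
L{e^(-2t)} = 1/(s + 2)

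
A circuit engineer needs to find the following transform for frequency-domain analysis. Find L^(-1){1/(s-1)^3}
L^(-1){1/(s-a)^n} = t^(n-1)·e^(at)/(n-1)!
Here a = 1, n = 3: t^2·e^(t)/2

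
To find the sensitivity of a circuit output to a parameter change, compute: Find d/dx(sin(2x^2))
Chain rule: d/dx[sin(u)] = cos(u)·u' where u = 2x^2
u' = 4x

Answer: 4x·cos(2x^2)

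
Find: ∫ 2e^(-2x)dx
Since d/dx[e^(-2x)] = -2e^(-2x), we get -1 e^(-2x) + C

Answer: -e^(-2x) + C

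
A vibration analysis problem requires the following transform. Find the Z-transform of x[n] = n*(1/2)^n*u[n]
Using the property Z{n * a^n * u[n]} = az/(z-a)^2
With a = 1/2: X(z) = (1/2)z/(z - 1/2)^2, |z| > 1/2

Answer: (1/2)z/(z - 1/2)^2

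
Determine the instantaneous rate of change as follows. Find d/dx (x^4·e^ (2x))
Product rule: (fg)' = f'g+fg'
f = x^4, f' = 4x^3
g = e^(2x), g' = 2·e^(2x)

Answer: 4x^3·e^(2x)+2x^4·e^(2x)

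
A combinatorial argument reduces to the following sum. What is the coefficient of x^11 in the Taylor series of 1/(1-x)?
1/(1-x) = Σ x^n for |x|<1
All coefficients are 1

Answer: 1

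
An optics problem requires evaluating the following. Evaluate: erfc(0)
erfc(x) = 1 - erf(x); erfc(0) = 1 - erf(0) = 1 - 0 = 1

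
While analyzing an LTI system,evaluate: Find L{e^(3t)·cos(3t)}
First shifting: L{e^(at)f(t)}=F(s-a)
L{cos(3t)}=s/(s²+9)
Shift: (s-3)/((s-3)²+9)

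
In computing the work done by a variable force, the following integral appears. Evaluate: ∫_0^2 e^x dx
Antiderivative: e^x
Evaluate: (e^2 - 1)

Answer: e^2 - 1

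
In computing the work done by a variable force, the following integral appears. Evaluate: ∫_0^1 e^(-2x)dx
Antiderivative: (1/(-2))e^(-2x)
Evaluate: (1/(-2))(e^-2-1)

Answer: (e^-2-1)/(-2)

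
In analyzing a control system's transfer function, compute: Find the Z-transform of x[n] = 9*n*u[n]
Z{n * u[n]}=z/(z-1)^2
By linearity: Z{9 * n * u[n]}=9z/(z-1)^2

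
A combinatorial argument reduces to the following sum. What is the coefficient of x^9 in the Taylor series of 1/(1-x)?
1/(1-x)=Σ x^n for |x|<1
All coefficients are 1

Answer: 1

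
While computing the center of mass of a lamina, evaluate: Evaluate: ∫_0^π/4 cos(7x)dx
Antiderivative: sin(7x)/7
Evaluate at bounds: [sin(7·π/4)/7] - [sin(7·0)/7]
= ((-√2/2) - (0))/7 = -√2/14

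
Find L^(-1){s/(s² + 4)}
L^(-1){s/(s²+w²)} = cos(wt)
Here w = 2

Answer: cos(2t)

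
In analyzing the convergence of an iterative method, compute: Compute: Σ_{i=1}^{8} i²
Using formula: Σ i^2=n(n+1)(2n+1)/6=8·9·17/6=204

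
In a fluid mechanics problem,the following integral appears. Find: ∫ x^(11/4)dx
Power rule: ∫ x^(11/4) dx = x^(15/4)/(15/4)+C

Answer: (4/15)·x^(15/4)+C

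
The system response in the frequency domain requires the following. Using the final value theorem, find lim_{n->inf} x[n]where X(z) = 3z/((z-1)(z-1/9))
Final value theorem: lim x[n] = lim_{z->1} (z-1) * X(z)
(z-1) * X(z) = 3z/(z-1/9)
As z->1: 3/(1 - 1/9) = 3/(8/9) = 27/8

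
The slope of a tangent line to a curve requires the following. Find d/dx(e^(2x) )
Chain rule: d/dx[e^u]=e^u · u' where u=2x
u'=2

Answer: 2·e^(2x)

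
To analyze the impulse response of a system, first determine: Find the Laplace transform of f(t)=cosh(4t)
L{cosh(at)} = s/(s²-a²)
L{cosh(4t)} = s/(s²-16)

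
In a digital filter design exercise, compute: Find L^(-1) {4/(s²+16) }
L^(-1){w/(s² + w²)}=sin(wt)
Here w=4

Answer: sin(4t)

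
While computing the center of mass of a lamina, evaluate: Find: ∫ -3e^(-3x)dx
Since d/dx[e^(-3x)] = -3e^(-3x), we get 1 e^(-3x) + C

Answer: e^(-3x) + C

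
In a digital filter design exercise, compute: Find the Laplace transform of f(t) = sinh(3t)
L{sinh(at)}=a/(s²-a²)
L{sinh(3t)}=3/(s²-9)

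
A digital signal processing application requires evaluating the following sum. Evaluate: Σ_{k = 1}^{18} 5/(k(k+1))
Partial fractions: 5/(k(k+1))=5/k - 5/(k+1)
Telescoping sum: 5(1-1/19)=5·18/19

Answer: 90/19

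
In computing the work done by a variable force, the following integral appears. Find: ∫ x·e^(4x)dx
Integration by parts: u = x, dv = e^(4x) dx
du = dx, v = e^(4x)/4
= x·e^(4x)/4 - ∫ e^(4x)/4 dx
= x·e^(4x)/4 - e^(4x)/16+C

Answer: e^(4x)(x/4-1/16)+C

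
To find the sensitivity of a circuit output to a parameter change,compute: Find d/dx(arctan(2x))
d/dx[arctan(u)]=u'/(1+u²), u=2x, u'=2

Answer: 2/(1+4x²)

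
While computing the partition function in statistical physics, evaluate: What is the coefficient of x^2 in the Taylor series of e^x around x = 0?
Taylor series of e^x=Σ x^n/n!
Coefficient of x^2=1/2!=1/2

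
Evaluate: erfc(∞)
erfc(x) = 1 - erf(x); erfc(∞) = 1 - erf(∞) = 1-1 = 0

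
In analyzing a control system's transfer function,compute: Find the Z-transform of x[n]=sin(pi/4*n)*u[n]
Z{sin(w0*n)*u[n]} = z*sin(w0)/(z^2 - 2z*cos(w0) + 1)
With w0 = pi/4: X(z) = z*sin(pi/4)/(z^2 - 2z*cos(pi/4) + 1)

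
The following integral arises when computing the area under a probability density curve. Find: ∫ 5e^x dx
Since d/dx[e^x] = +e^x, we get 5e^x+C

Answer: 5e^x+C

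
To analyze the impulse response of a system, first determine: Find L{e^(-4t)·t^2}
First shifting: L{e^(at)f(t)}=F(s-a)
L{t^2}=2/s^3
Shift s → s+4: 2/(s+4)^3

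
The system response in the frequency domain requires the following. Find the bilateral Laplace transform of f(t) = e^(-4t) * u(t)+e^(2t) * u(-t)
For e^(-4t) * u(t): L = 1/(s+4), Re(s) > -4
For e^(2t) * u(-t): L = -1/(s-2), Re(s) < 2
Combined: F(s) = 1/(s+4)-1/(s-2), -4 < Re(s) < 2

Answer: 1/(s+4)-1/(s-2), ROC: -4 < Re(s) < 2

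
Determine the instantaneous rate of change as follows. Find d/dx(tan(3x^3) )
Chain rule: d/dx[tan(u)]=sec²(u)·u' where u=3x^3
u'=9x^2

Answer: 9x^2·sec²(3x^3)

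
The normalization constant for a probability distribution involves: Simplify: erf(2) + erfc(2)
By definition erfc(x)=1 - erf(x)
erf(2)+erfc(2)=erf(2)+1 - erf(2)=1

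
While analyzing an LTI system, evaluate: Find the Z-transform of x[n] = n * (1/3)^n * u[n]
Using the property Z{n * a^n * u[n]}=az/(z-a)^2
With a=1/3: X(z)=(1/3)z/(z - 1/3)^2, |z| > 1/3

Answer: (1/3)z/(z - 1/3)^2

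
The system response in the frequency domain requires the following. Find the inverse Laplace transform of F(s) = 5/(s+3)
L^(-1){5/(s-a)}=c·e^(at)
Here a=-3, c=5

Answer: 5e^(-3t)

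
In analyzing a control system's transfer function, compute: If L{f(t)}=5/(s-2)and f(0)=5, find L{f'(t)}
L{f'(t)} = s·F(s) - f(0) = 5s/(s-2) - 5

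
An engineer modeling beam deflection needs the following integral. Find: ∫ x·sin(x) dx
By parts: u=x, dv=sin(x) dx
du=dx, v=-cos(x)
=-x·cos(x)+sin(x)+C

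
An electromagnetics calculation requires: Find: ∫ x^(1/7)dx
Power rule: ∫ x^(1/7) dx = x^(8/7)/(8/7)+C

Answer: (7/8)·x^(8/7)+C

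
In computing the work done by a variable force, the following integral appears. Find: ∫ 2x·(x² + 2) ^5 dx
Let u=x² + 2, du=2x dx
∫ u^5 du=u^6/6 + C

Answer: (x² + 2)^6/6 + C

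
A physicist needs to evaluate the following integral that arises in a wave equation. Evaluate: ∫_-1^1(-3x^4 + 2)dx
Step 1: Find antiderivative F(x) = (-3/5)x^5 + 2x
Step 2: F(1) - F(-1) = 7/5 - (-7/5) = 14/5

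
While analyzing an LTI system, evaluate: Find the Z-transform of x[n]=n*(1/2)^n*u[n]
Using the property Z{n*a^n*u[n]} = az/(z-a)^2
With a = 1/2: X(z) = (1/2)z/(z - 1/2)^2, |z| > 1/2

Answer: (1/2)z/(z - 1/2)^2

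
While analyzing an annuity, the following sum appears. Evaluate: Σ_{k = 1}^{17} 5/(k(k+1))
Partial fractions: 5/(k(k + 1)) = 5/k - 5/(k + 1)
Telescoping sum: 5(1 - 1/18) = 5·17/18

Answer: 85/18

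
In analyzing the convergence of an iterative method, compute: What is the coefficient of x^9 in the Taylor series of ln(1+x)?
ln(1+x)=Σ (-1)^(n+1) x^n/n
Coefficient of x^9=(-1)^10/9=1/9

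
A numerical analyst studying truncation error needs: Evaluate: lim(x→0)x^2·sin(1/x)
Squeeze theorem: -|x^2| ≤ x^2·sin(1/x) ≤ |x^2|
Since x^2 → 0 as x → 0, by squeeze theorem the limit is 0

Answer: 0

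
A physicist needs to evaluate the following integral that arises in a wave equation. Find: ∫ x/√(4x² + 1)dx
Let u=4x²+1, du=8x dx
∫ (1/8)·u^(-1/2) du=√u/4+C

Answer: √(4x²+1)/4+C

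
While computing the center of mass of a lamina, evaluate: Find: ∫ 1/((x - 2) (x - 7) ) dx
Partial fractions: 1/((x-2)(x-7))=A/(x-2) + B/(x-7)
A=-1/5, B=1/5
∫ [-1/5· 1/(x-2) + 1/5· 1/(x-7)] dx
=(1/5)[ln|x-7| - ln|x-2|] + C

Answer: (1/5)·ln|(x-7)/(x-2)| + C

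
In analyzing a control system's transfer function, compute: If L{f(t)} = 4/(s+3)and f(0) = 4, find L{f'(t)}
L{f'(t)} = s·F(s) - f(0) = 4s/(s + 3) - 4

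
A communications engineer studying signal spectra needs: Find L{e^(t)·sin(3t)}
First shifting: L{e^(at)f(t)} = F(s-a)
L{sin(3t)} = 3/(s²+9)
Shift: 3/((s-1)²+9)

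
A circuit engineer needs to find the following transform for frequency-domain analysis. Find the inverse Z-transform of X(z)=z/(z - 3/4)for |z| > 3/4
Standard pair: z/(z-a) <-> a^n*u[n] for causal signals
With a = 3/4: x[n] = (3/4)^n*u[n]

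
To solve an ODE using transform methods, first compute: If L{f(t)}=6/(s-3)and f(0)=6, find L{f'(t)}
L{f'(t)}=s·F(s) - f(0)=6s/(s-3)-6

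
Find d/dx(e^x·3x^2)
Product rule: (fg)'=f'g + fg'
f=e^x, f'=e^x
g=3x^2, g'=6x

Answer: 3·e^x·x^2 + 6·e^x·x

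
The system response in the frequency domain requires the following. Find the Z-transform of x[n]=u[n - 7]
Using the time-shift property: Z{u[n-7]}=z^(-7) * z/(z-1)
=z^(-6)/(z-1)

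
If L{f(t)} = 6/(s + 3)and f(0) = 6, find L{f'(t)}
L{f'(t)} = s·F(s) - f(0) = 6s/(s+3)-6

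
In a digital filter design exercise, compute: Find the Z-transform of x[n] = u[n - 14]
Using the time-shift property: Z{u[n-14]} = z^(-14)*z/(z-1)
= z^(-13)/(z-1)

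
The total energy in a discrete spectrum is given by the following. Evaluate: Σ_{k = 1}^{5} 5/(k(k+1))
Partial fractions: 5/(k(k + 1)) = 5/k - 5/(k + 1)
Telescoping sum: 5(1 - 1/6) = 5·5/6

Answer: 25/6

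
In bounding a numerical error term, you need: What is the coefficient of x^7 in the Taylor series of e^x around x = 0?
Taylor series of e^x = Σ x^n/n!
Coefficient of x^7 = 1/7! = 1/5040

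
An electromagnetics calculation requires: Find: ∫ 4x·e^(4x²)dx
Let u=4x², du=8x dx
∫ (1/2)e^u du=e^u/2 + C

Answer: e^(4x²)/2 + C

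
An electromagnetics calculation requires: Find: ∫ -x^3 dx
Using power rule: ∫ -x^3 dx = -1/4 x^4+C = (-1/4)x^4+C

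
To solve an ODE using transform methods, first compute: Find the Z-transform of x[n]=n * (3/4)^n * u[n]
Using the property Z{n * a^n * u[n]}=az/(z-a)^2
With a=3/4: X(z)=(3/4)z/(z - 3/4)^2, |z| > 3/4

Answer: (3/4)z/(z - 3/4)^2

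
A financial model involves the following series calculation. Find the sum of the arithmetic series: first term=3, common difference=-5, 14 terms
Last term: a_n = 3 + (14 - 1)·-5 = -62
Sum = n(a_1 + a_n)/2 = 14(3 + (-62))/2 = -413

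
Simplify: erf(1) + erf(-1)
erf is odd: erf(-1) = -erf(1)
erf(1)+erf(-1) = erf(1) - erf(1) = 0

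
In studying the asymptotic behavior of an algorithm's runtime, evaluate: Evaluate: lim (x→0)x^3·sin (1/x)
Squeeze theorem: -|x^3| ≤ x^3·sin(1/x) ≤ |x^3|
Since x^3 → 0 as x → 0, by squeeze theorem the limit is 0

Answer: 0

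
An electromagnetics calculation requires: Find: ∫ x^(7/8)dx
Power rule: ∫ x^(7/8) dx=x^(15/8)/(15/8)+C

Answer: (8/15)·x^(15/8)+C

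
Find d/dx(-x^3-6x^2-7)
Power rule: d/dx(ax^n) = n·a·x^(n-1)
Term by term: -3·x^2-12·x

Answer: -3x^2-12x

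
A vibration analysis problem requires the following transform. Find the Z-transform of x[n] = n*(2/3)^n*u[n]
Using the property Z{n*a^n*u[n]}=az/(z-a)^2
With a=2/3: X(z)=(2/3)z/(z - 2/3)^2, |z| > 2/3

Answer: (2/3)z/(z - 2/3)^2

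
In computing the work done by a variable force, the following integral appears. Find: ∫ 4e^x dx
Since d/dx[e^x]=+e^x, we get 4e^x+C

Answer: 4e^x+C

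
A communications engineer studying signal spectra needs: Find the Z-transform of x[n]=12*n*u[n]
Z{n * u[n]} = z/(z-1)^2
By linearity: Z{12 * n * u[n]} = 12z/(z-1)^2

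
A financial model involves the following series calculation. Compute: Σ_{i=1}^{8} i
Using formula: Σ i^1=n(n + 1)/2=8·9/2=36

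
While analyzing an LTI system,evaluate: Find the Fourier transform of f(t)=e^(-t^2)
The Fourier transform of a Gaussian e^(-t^2) is sqrt(pi) * e^(-omega^2/4).
With a = 1: F(omega) = sqrt(pi) * e^(-omega^2/4)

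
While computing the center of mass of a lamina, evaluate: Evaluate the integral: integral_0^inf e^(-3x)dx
integral_0^inf e^(-3x) dx=[-1/3*e^(-3x)]_0^inf
=0 - (-1/3)=1/3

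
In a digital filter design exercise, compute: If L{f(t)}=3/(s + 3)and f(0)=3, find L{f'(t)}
L{f'(t)}=s·F(s) - f(0)=3s/(s + 3) - 3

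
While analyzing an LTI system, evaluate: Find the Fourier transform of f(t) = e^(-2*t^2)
The Fourier transform of a Gaussian e^(-a*t^2) is sqrt(pi/a)*e^(-omega^2/(4a)).
With a=2: F(omega)=sqrt(pi/2)*e^(-omega^2/8)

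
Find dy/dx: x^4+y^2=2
Differentiate: 4x^3 + 2y·(dy/dx)=0
dy/dx=-4x^3/(2y)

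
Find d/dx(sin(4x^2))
Chain rule: d/dx[sin(u)] = cos(u)·u' where u = 4x^2
u' = 8x

Answer: 8x·cos(4x^2)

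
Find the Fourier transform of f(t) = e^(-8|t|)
Using the standard pair: F{e^(-a|t|)}=2a/(a^2+omega^2)
With a=8: F(omega)=16/(64+omega^2)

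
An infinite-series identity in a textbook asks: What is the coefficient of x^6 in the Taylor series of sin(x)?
sin(x) has only odd powers. Coefficient of x^6 = 0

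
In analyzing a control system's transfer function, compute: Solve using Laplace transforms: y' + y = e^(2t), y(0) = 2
Take L: sY - 2+Y=1/(s-2)
Y(s+1)=1/(s-2)+2
Y=1/((s-2)(s+1))+2/(s+1)
Partial fractions: 1/((s-2)(s+1))=(1/3)/(s-2) - (1/3)/(s+1)
So Y=(1/3)/(s-2)+(5/3)/(s+1)
Inverse Laplace transform (L^(-1){1/(s-2)}=e^(2t), L^(-1){1/(s+1)}=e^(-t)):

Answer: y(t)=(1/3)·e^(2t)+(5/3)·e^(-t)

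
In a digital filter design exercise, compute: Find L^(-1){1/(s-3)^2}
L^(-1){1/(s-a)^n} = t^(n-1)·e^(at)/(n-1)!
Here a = 3, n = 2: t^1·e^(3t)/1

Answer: t·e^(3t)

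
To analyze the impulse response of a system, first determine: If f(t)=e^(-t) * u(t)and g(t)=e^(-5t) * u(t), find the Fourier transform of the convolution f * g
By the convolution theorem: F{f*g} = F(omega)*G(omega)
F(omega) = 1/(1 + j*omega), G(omega) = 1/(5 + j*omega)
F{f*g} = 1/((1 + j*omega)(5 + j*omega))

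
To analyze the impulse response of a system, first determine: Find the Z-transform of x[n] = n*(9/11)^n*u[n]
Using the property Z{n * a^n * u[n]} = az/(z-a)^2
With a = 9/11: X(z) = (9/11)z/(z - 9/11)^2, |z| > 9/11

Answer: (9/11)z/(z - 9/11)^2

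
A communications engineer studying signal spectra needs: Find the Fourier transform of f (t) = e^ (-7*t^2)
The Fourier transform of a Gaussian e^(-a*t^2) is sqrt(pi/a)*e^(-omega^2/(4a)).
With a = 7: F(omega) = sqrt(pi/7)*e^(-omega^2/28)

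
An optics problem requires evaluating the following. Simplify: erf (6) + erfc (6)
By definition erfc(x) = 1 - erf(x)
erf(6)+erfc(6) = erf(6)+1 - erf(6) = 1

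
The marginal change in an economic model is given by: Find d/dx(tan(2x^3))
Chain rule: d/dx[tan(u)]=sec²(u)·u' where u=2x^3
u'=6x^2

Answer: 6x^2·sec²(2x^3)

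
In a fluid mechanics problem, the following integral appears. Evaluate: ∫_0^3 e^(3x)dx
Antiderivative: (1/3)e^(3x)
Evaluate: (1/3)(e^9 - 1)

Answer: (e^9 - 1)/3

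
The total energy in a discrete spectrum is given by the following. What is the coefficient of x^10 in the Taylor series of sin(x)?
sin(x) has only odd powers. Coefficient of x^10 = 0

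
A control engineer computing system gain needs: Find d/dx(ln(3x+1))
Chain rule: d/dx[ln(u)]=u'/u where u=3x+1
u'=3

Answer: (3)/(3x+1)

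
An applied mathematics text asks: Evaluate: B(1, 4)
B(x,y)=Γ(x)Γ(y)/Γ(x + y)=(x-1)!(y-1)!/(x + y-1)!
B(1,4)=0!·3!/4!=1/4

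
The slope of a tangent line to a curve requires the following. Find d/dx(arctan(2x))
d/dx[arctan(u)]=u'/(1 + u²), u=2x, u'=2

Answer: 2/(1 + 4x²)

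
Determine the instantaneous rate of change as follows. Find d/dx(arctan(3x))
d/dx[arctan(u)] = u'/(1+u²), u = 3x, u' = 3

Answer: 3/(1+9x²)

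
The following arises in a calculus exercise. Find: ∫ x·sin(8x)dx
By parts: u = x, dv = sin(8x) dx
du = dx, v = -cos(8x)/8
= -x·cos(8x)/8 + sin(8x)/8² + C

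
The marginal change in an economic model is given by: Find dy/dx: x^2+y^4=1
Differentiate: 2x + 4y^3·(dy/dx)=0
dy/dx=-2x/(4y^3)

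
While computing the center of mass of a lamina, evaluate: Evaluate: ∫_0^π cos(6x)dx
Antiderivative: sin(6x)/6
Evaluate at bounds: [sin(6·π)/6] - [sin(6·0)/6]
=((0) - (0))/6=0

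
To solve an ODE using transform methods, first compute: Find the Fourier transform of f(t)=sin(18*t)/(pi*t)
sin(W*t)/(pi*t)=(W/pi)*sinc(W*t/pi) is the impulse response of the ideal low-pass filter with cutoff W (here W=18).
Its Fourier transform is a rectangular function:
F(omega)=1 for |omega| < 18, 0 otherwise

Answer: rect(omega/36) [i.e., 1 for |omega| < 18, 0 otherwise]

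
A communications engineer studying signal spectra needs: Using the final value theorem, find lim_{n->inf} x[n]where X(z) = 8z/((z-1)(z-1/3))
Final value theorem: lim x[n]=lim_{z->1} (z-1)*X(z)
(z-1)*X(z)=8z/(z-1/3)
As z->1: 8/(1-1/3)=8/(2/3)=12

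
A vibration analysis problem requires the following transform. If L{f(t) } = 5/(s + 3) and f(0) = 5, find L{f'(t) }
L{f'(t)}=s·F(s) - f(0)=5s/(s + 3) - 5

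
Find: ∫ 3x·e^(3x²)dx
Let u = 3x², du = 6x dx
∫ (1/2)e^u du = e^u/2+C

Answer: e^(3x²)/2+C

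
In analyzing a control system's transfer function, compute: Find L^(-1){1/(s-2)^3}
L^(-1){1/(s-a)^n}=t^(n-1)·e^(at)/(n-1)!
Here a=2, n=3: t^2·e^(2t)/2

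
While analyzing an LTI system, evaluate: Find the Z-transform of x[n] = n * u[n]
Standard pair: Z{n*u[n]} = z/(z-1)^2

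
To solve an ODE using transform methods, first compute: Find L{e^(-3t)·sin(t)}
First shifting: L{e^(at)f(t)} = F(s-a)
L{sin(t)} = 1/(s² + 1)
Shift: 1/((s + 3)² + 1)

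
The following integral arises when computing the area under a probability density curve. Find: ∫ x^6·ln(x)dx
By parts: u=ln(x), dv=x^6 dx
du=1/x dx, v=x^7/7
=x^7·ln(x)/7 - ∫ x^6/7 dx
=x^7·ln(x)/7 - x^7/49 + C

Answer: x^7(ln(x)/7 - 1/49) + C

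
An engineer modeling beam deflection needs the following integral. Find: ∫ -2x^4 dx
Using power rule: ∫ -2x^4 dx=-2/5 x^5+C=(-2/5)x^5+C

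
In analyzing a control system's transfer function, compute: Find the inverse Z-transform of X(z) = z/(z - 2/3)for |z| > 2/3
Standard pair: z/(z-a) <-> a^n*u[n] for causal signals
With a = 2/3: x[n] = (2/3)^n*u[n]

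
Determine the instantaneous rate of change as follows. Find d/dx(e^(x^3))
Chain rule: d/dx[e^u]=e^u · u' where u=x^3
u'=3x^2

Answer: 3x^2·e^(x^3)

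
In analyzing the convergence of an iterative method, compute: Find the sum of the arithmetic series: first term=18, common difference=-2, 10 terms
Last term: a_n=18 + (10 - 1)·-2=0
Sum=n(a_1 + a_n)/2=10(18 + 0)/2=90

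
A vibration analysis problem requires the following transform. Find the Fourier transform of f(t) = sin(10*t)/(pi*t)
sin(W*t)/(pi*t) = (W/pi)*sinc(W*t/pi) is the impulse response of the ideal low-pass filter with cutoff W (here W = 10).
Its Fourier transform is a rectangular function:
F(omega) = 1 for |omega| < 10, 0 otherwise

Answer: rect(omega/20) [i.e., 1 for |omega| < 10, 0 otherwise]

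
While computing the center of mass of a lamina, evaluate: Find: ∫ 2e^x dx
Since d/dx[e^x] = + e^x, we get 2e^x + C

Answer: 2e^x + C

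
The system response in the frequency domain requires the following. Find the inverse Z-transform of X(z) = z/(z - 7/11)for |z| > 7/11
Standard pair: z/(z-a) <-> a^n * u[n] for causal signals
With a=7/11: x[n]=(7/11)^n * u[n]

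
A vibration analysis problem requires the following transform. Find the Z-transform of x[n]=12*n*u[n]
Z{n * u[n]} = z/(z-1)^2
By linearity: Z{12 * n * u[n]} = 12z/(z-1)^2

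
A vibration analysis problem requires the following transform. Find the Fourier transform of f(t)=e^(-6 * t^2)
The Fourier transform of a Gaussian e^(-a * t^2) is sqrt(pi/a) * e^(-omega^2/(4a)).
With a = 6: F(omega) = sqrt(pi/6) * e^(-omega^2/24)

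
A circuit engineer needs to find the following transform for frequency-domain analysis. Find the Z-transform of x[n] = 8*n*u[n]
Z{n * u[n]} = z/(z-1)^2
By linearity: Z{8 * n * u[n]} = 8z/(z-1)^2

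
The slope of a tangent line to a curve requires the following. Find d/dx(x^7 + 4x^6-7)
Power rule: d/dx(ax^n)=n·a·x^(n-1)
Term by term: 7·x^6+24·x^5

Answer: 7x^6+24x^5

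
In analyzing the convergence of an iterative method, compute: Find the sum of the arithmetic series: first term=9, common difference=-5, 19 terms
Last term: a_n=9+(19-1)·-5=-81
Sum=n(a_1+a_n)/2=19(9+(-81))/2=-684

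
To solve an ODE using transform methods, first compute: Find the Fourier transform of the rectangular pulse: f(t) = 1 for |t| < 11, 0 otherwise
F(omega)=integral from -11 to 11 of e^(-j * omega * t) dt
=2 * sin(11 * omega)/omega=22 * sinc(11 * omega/pi)

Answer: 2 * sin(11 * omega)/omega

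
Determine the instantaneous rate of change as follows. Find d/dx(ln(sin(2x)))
Chain rule: d/dx[ln(u)]=u'/u where u=sin(2x)
u'=2cos(2x)

Answer: (2cos(2x))/(sin(2x))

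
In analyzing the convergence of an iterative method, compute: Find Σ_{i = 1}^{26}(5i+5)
= 5·Σ i + 5·26 = 5·351 + 130 = 1885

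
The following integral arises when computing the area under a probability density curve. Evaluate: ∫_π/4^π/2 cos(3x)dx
Antiderivative: sin(3x)/3
Evaluate at bounds: [sin(3·π/2)/3] - [sin(3·π/4)/3]
=((-1) - (√2/2))/3=-1/3 - √2/6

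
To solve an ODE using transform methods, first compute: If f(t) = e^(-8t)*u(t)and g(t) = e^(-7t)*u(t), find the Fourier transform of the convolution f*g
By the convolution theorem: F{f*g} = F(omega)*G(omega)
F(omega) = 1/(8+j*omega), G(omega) = 1/(7+j*omega)
F{f*g} = 1/((8+j*omega)(7+j*omega))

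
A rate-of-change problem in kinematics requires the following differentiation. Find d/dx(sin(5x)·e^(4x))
Product rule: (fg)'=f'g+fg'
f=sin(5x), f'=5·cos(5x)
g=e^(4x), g'=4·e^(4x)

Answer: 5·cos(5x)·e^(4x)+4·sin(5x)·e^(4x)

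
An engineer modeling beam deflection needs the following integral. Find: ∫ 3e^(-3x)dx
Since d/dx[e^(-3x)] = -3e^(-3x), we get -1 e^(-3x)+C

Answer: -e^(-3x)+C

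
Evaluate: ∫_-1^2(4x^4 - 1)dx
Step 1: Find antiderivative F(x)=(4/5)x^5 - x
Step 2: F(2) - F(-1)=118/5 - (1/5)=117/5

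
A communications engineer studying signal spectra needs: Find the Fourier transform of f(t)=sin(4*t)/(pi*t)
sin(W*t)/(pi*t)=(W/pi)*sinc(W*t/pi) is the impulse response of the ideal low-pass filter with cutoff W (here W=4).
Its Fourier transform is a rectangular function:
F(omega)=1 for |omega| < 4, 0 otherwise

Answer: rect(omega/8) [i.e., 1 for |omega| < 4, 0 otherwise]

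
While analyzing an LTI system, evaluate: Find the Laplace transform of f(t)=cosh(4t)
L{cosh(at)}=s/(s²-a²)
L{cosh(4t)}=s/(s²-16)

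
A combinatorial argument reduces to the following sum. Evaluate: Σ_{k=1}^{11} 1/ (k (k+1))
Partial fractions: 1/(k(k+1)) = 1/k - 1/(k+1)
Telescoping sum: 1(1-1/12) = 1·11/12

Answer: 11/12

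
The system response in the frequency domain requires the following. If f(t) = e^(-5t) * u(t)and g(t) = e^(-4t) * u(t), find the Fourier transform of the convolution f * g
By the convolution theorem: F{f * g}=F(omega) * G(omega)
F(omega)=1/(5+j * omega), G(omega)=1/(4+j * omega)
F{f * g}=1/((5+j * omega)(4+j * omega))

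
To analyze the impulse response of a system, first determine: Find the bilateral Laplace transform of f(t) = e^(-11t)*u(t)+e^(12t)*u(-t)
For e^(-11t) * u(t): L=1/(s+11), Re(s) > -11
For e^(12t) * u(-t): L=-1/(s-12), Re(s) < 12
Combined: F(s)=1/(s+11)-1/(s-12), -11 < Re(s) < 12

Answer: 1/(s+11)-1/(s-12), ROC: -11 < Re(s) < 12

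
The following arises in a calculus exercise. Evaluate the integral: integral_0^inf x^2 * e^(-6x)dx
This is a Gamma integral. Substitute u = 6x (du = 6 dx):
integral_0^inf x^2 * e^(-6x) dx = (1/6^3) integral_0^inf u^2 * e^(-u) du
= Gamma(3)/6^3 = 2!/6^3 = 2/216

Answer: 1/108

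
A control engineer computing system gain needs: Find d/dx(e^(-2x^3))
Chain rule: d/dx[e^u]=e^u · u' where u=-2x^3
u'=-6x^2

Answer: -6x^2·e^(-2x^3)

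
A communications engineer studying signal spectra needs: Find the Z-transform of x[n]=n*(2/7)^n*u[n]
Using the property Z{n * a^n * u[n]}=az/(z-a)^2
With a=2/7: X(z)=(2/7)z/(z - 2/7)^2, |z| > 2/7

Answer: (2/7)z/(z - 2/7)^2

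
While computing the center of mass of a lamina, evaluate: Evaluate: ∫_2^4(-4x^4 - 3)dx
Step 1: Find antiderivative F(x) = (-4/5)x^5 - 3x
Step 2: F(4) - F(2) = -4156/5 - (-158/5) = -3998/5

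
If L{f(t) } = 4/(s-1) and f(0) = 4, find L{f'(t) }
L{f'(t)}=s·F(s) - f(0)=4s/(s-1) - 4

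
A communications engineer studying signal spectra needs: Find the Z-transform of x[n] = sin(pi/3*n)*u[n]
Z{sin(w0 * n) * u[n]}=z * sin(w0)/(z^2 - 2z * cos(w0) + 1)
With w0=pi/3: X(z)=z * sin(pi/3)/(z^2 - 2z * cos(pi/3) + 1)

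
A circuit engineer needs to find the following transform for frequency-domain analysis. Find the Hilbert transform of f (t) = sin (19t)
The Hilbert transform shifts each frequency component by -pi/2.
H{sin(wt)} = -cos(wt)
With w = 19: H{sin(19t)} = -cos(19t)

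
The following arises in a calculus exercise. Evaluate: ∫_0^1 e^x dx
Antiderivative: e^x
Evaluate: (e^1-1)

Answer: e^1-1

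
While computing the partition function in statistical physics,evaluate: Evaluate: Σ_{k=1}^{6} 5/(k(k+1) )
Partial fractions: 5/(k(k + 1))=5/k - 5/(k + 1)
Telescoping sum: 5(1 - 1/7)=5·6/7

Answer: 30/7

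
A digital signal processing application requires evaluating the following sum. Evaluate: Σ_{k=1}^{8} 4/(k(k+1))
Partial fractions: 4/(k(k+1)) = 4/k - 4/(k+1)
Telescoping sum: 4(1-1/9) = 4·8/9

Answer: 32/9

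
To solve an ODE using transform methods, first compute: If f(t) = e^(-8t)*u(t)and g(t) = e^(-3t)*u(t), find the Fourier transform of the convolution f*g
By the convolution theorem: F{f*g} = F(omega)*G(omega)
F(omega) = 1/(8 + j*omega), G(omega) = 1/(3 + j*omega)
F{f*g} = 1/((8 + j*omega)(3 + j*omega))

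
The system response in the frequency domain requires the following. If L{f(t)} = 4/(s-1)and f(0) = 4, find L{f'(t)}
L{f'(t)}=s·F(s) - f(0)=4s/(s-1)-4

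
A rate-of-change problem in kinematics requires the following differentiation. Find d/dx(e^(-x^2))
Chain rule: d/dx[e^u]=e^u · u' where u=-x^2
u'=-2x

Answer: -2x·e^(-x^2)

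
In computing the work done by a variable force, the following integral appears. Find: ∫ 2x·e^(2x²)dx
Let u=2x², du=4x dx
∫ (1/2)e^u du=e^u/2+C

Answer: e^(2x²)/2+C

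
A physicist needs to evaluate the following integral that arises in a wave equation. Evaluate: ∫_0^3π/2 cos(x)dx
Antiderivative: sin(x)
Evaluate at bounds: [sin(1·3π/2)/1] - [sin(1·0)/1]
=((-1) - (0))/1=-1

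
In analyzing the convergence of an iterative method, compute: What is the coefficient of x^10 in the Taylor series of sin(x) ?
sin(x) has only odd powers. Coefficient of x^10=0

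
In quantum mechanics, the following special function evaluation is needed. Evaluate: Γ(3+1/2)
Γ(n+1/2)=(2n)!√π/(4^n·n!)
=720√π/(64·6)=(15/8)·√π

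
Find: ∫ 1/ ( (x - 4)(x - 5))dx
Partial fractions: 1/((x-4)(x-5)) = A/(x-4) + B/(x-5)
A = -1, B = 1
∫ [-1· 1/(x-4) + 1· 1/(x-5)] dx
= (1)[ln|x-5| - ln|x-4|] + C

Answer: ln|(x-5)/(x-4)| + C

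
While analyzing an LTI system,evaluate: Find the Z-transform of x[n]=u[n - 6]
Using the time-shift property: Z{u[n-6]}=z^(-6) * z/(z-1)
=z^(-5)/(z-1)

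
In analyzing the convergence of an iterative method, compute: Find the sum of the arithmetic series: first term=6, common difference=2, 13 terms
Last term: a_n=6+(13-1)·2=30
Sum=n(a_1+a_n)/2=13(6+30)/2=234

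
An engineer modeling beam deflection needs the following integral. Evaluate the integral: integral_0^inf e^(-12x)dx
integral_0^inf e^(-12x) dx=[-1/12 * e^(-12x)]_0^inf
=0 - (-1/12)=1/12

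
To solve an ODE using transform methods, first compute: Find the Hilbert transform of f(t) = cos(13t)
The Hilbert transform shifts each frequency component by -pi/2.
H{cos(wt)} = sin(wt)
With w = 13: H{cos(13t)} = sin(13t)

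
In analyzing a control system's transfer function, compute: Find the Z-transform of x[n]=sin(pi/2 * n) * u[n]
Z{sin(w0 * n) * u[n]}=z * sin(w0)/(z^2 - 2z * cos(w0) + 1)
With w0=pi/2: X(z)=z * sin(pi/2)/(z^2 - 2z * cos(pi/2) + 1)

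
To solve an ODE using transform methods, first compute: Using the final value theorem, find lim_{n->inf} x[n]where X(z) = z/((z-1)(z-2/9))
Final value theorem: lim x[n]=lim_{z->1} (z-1)*X(z)
(z-1)*X(z)=z/(z-2/9)
As z->1: 1/(1-2/9)=1/(7/9)=9/7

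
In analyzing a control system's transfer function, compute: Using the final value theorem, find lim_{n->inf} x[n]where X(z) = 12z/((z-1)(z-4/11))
Final value theorem: lim x[n]=lim_{z->1} (z-1)*X(z)
(z-1)*X(z)=12z/(z-4/11)
As z->1: 12/(1-4/11)=12/(7/11)=132/7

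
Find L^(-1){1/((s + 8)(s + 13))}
Partial fractions: 1/((s+8)(s+13)) = A/(s+8)+B/(s+13)
Cover-up: A = 1/(s+13)|_{s = -8} = 1/5; B = 1/(s+8)|_{s = -13} = -1/5
L^(-1) = (1/5)e^(-8t) - (1/5)e^(-13t)

Answer: (1/5)(e^(-8t) - e^(-13t))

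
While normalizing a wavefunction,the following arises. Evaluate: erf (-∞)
erf(-∞)=-1 (the error function is odd, so erf(-∞)=-erf(∞)=-1)

Answer: -1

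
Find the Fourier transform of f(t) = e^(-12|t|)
Using the standard pair: F{e^(-a|t|)} = 2a/(a^2 + omega^2)
With a = 12: F(omega) = 24/(144 + omega^2)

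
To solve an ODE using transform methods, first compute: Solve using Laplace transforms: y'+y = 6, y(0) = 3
Take L of both sides: sY(s) - 3 + Y(s) = 6/s
Y(s)(s + 1) = 6/s + 3
Y(s) = 6/(s(s + 1)) + 3/(s + 1)
Partial fractions: 6/(s(s + 1)) = 6/s - 6/(s + 1)
So Y(s) = 6/s - 3/(s + 1)
Inverse transform (L^(-1){1/s} = 1, L^(-1){1/(s + 1)} = e^(-t)):

Answer: y(t) = 6 - 3·e^(-t)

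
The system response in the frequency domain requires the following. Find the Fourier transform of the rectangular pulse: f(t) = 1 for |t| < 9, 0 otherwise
F(omega) = integral from -9 to 9 of e^(-j * omega * t) dt
= 2 * sin(9 * omega)/omega = 18 * sinc(9 * omega/pi)

Answer: 2 * sin(9 * omega)/omega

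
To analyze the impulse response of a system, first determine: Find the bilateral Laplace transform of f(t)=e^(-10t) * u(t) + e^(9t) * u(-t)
For e^(-10t) * u(t): L = 1/(s + 10), Re(s) > -10
For e^(9t) * u(-t): L = -1/(s-9), Re(s) < 9
Combined: F(s) = 1/(s + 10) - 1/(s-9), -10 < Re(s) < 9

Answer: 1/(s + 10) - 1/(s-9), ROC: -10 < Re(s) < 9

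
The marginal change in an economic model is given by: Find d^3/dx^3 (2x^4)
Apply power rule 3 times:
d^1: 8x^3
d^2: 24x^2
d^3: 48x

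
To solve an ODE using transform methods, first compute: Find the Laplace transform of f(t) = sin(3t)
L{sin(wt)} = w/(s²+w²)
L{sin(3t)} = 3/(s²+9)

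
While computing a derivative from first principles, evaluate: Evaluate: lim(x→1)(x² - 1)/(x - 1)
Factor: (x² - 1)=(x-1)(x+1)
Cancel (x-1): lim(x→1) (x+1)=2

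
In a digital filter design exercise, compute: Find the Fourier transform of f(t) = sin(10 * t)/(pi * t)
sin(W * t)/(pi * t) = (W/pi) * sinc(W * t/pi) is the impulse response of the ideal low-pass filter with cutoff W (here W = 10).
Its Fourier transform is a rectangular function:
F(omega) = 1 for |omega| < 10, 0 otherwise

Answer: rect(omega/20) [i.e., 1 for |omega| < 10, 0 otherwise]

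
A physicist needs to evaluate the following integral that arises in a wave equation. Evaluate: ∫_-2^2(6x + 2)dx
Step 1: Find antiderivative F(x) = 3x^2 + 2x
Step 2: F(2) - F(-2) = 16 - (8) = 8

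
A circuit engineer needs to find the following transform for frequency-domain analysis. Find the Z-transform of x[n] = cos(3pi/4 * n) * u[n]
Z{cos(w0*n)*u[n]}=z(z - cos(w0))/(z^2-2z*cos(w0)+1)
With w0=3pi/4: X(z)=z(z - cos(3pi/4))/(z^2-2z*cos(3pi/4)+1)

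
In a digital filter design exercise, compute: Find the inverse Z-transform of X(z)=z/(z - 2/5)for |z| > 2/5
Standard pair: z/(z-a) <-> a^n*u[n] for causal signals
With a=2/5: x[n]=(2/5)^n*u[n]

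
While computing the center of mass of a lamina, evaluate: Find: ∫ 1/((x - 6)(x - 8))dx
Partial fractions: 1/((x-6)(x-8)) = A/(x-6)+B/(x-8)
A = -1/2, B = 1/2
∫ [-1/2· 1/(x-6)+1/2· 1/(x-8)] dx
= (1/2)[ln|x-8| - ln|x-6|]+C

Answer: (1/2)·ln|(x-8)/(x-6)|+C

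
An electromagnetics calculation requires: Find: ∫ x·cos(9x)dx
By parts: u=x, dv=cos(9x) dx
du=dx, v=sin(9x)/9
=x·sin(9x)/9+cos(9x)/9²+C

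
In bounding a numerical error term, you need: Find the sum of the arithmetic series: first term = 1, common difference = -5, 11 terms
Last term: a_n = 1 + (11 - 1)·-5 = -49
Sum = n(a_1 + a_n)/2 = 11(1 + (-49))/2 = -264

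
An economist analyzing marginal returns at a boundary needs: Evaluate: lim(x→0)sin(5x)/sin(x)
sin(u) ≈ u for small u:
sin(5x)/sin(x) ≈ 5x/(x) = 5/1

Answer: 5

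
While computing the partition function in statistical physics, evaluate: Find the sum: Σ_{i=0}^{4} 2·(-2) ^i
Geometric series: S = a(1 - r^n)/(1 - r)
a = 2, r = -2, n = 5
S = 2(1+32)/3 = 22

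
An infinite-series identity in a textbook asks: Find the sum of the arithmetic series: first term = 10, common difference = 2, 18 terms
Last term: a_n=10+(18-1)·2=44
Sum=n(a_1+a_n)/2=18(10+44)/2=486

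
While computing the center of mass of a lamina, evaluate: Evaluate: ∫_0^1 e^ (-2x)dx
Antiderivative: (1/(-2))e^(-2x)
Evaluate: (1/(-2))(e^-2 - 1)

Answer: (e^-2 - 1)/(-2)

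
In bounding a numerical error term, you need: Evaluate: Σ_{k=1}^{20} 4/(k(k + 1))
Partial fractions: 4/(k(k+1))=4/k - 4/(k+1)
Telescoping sum: 4(1-1/21)=4·20/21

Answer: 80/21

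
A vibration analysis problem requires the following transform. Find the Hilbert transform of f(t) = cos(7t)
The Hilbert transform shifts each frequency component by -pi/2.
H{cos(wt)}=sin(wt)
With w=7: H{cos(7t)}=sin(7t)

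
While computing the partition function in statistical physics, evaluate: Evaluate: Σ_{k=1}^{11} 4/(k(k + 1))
Partial fractions: 4/(k(k + 1)) = 4/k - 4/(k + 1)
Telescoping sum: 4(1 - 1/12) = 4·11/12

Answer: 11/3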